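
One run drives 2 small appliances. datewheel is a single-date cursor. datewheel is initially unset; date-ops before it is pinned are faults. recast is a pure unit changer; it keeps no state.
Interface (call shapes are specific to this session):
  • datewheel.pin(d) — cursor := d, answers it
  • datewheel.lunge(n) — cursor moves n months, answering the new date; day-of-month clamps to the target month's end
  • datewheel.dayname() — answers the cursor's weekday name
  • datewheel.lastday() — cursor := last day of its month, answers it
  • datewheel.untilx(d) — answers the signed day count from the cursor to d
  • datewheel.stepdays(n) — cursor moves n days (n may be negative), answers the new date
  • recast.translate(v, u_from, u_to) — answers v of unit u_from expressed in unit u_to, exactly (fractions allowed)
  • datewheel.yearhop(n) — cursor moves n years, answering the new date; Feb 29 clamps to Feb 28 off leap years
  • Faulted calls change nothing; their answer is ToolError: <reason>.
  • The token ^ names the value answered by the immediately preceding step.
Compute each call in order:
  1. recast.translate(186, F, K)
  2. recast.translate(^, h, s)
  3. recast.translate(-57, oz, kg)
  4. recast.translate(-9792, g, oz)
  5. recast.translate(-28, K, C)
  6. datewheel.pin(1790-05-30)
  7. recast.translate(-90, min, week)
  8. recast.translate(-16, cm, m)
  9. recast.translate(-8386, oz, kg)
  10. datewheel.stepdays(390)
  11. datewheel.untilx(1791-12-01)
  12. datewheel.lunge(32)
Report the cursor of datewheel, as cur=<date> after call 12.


Answer: cur=1794-02-24

Derivation:
→ translate(v→186, u_from→F, u_to→K)
← 64567/180
→ translate(v→^, u_from→h, u_to→s)
← 1291340
→ translate(v→-57, u_from→oz, u_to→kg)
← -2585476509/1600000000
→ translate(v→-9792, u_from→g, u_to→oz)
← -15667200000/45359237
→ translate(v→-28, u_from→K, u_to→C)
← -6023/20
→ pin(d→1790-05-30)
← 1790-05-30
→ translate(v→-90, u_from→min, u_to→week)
← -1/112
→ translate(v→-16, u_from→cm, u_to→m)
← -4/25
→ translate(v→-8386, u_from→oz, u_to→kg)
← -190191280741/800000000
→ stepdays(n→390)
← 1791-06-24
→ untilx(d→1791-12-01)
← 160
→ lunge(n→32)
← 1794-02-24


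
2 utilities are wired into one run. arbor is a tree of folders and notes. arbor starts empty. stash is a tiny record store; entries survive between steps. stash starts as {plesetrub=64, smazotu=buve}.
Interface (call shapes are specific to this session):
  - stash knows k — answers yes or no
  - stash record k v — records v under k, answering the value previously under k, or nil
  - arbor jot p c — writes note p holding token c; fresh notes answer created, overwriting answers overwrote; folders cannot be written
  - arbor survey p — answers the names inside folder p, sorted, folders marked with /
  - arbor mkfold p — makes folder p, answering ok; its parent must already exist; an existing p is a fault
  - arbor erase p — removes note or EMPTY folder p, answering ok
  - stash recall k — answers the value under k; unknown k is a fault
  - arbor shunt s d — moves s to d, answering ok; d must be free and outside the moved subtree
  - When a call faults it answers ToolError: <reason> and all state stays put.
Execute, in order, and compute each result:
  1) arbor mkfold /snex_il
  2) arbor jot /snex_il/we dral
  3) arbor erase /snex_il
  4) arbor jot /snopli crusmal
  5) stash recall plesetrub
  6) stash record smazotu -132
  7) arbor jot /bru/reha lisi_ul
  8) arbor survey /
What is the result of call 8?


>>> arbor mkfold p='/snex_il'
  ok
>>> arbor jot p='/snex_il/we' c='dral'
  created
>>> arbor erase p='/snex_il'
  ToolError: not empty
>>> arbor jot p='/snopli' c='crusmal'
  created
>>> stash recall k='plesetrub'
  64
>>> stash record k='smazotu' v='-132'
  buve
>>> arbor jot p='/bru/reha' c='lisi_ul'
  ToolError: no parent
>>> arbor survey p='/'
  [snex_il/, snopli]

Answer: [snex_il/, snopli]


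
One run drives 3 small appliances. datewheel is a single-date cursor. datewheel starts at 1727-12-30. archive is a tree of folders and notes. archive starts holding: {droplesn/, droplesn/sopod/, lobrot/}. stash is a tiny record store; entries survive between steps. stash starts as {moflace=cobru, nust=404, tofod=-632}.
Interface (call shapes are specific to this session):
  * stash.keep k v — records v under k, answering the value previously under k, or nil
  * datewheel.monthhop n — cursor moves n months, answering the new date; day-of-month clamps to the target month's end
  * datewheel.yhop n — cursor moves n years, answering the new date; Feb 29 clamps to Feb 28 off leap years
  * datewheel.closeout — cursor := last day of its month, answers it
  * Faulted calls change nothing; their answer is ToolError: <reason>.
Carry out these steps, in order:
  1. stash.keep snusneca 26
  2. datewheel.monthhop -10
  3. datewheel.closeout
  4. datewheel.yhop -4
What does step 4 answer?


Answer: 1723-02-28

Derivation:
==> stash.keep(k: snusneca, v: 26)
<== nil
==> datewheel.monthhop(n: -10)
<== 1727-02-28
==> datewheel.closeout()
<== 1727-02-28
==> datewheel.yhop(n: -4)
<== 1723-02-28


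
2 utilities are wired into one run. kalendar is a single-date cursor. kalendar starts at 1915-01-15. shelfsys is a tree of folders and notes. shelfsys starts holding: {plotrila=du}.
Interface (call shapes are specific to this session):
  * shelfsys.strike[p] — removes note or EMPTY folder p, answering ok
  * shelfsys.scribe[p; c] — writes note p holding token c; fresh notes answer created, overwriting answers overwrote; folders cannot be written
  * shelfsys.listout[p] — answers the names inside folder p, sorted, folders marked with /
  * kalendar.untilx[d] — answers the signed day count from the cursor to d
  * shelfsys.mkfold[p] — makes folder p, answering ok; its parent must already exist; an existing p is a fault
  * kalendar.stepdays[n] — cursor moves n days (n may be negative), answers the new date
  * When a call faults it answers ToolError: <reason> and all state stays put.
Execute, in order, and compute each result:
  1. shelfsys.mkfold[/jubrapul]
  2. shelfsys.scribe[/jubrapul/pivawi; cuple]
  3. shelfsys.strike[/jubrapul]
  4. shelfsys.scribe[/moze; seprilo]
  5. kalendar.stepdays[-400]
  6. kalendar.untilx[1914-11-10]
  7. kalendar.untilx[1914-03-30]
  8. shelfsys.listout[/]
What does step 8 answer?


>> mkfold(/jubrapul)
<< ok
>> scribe(/jubrapul/pivawi, cuple)
<< created
>> strike(/jubrapul)
<< ToolError: not empty
>> scribe(/moze, seprilo)
<< created
>> stepdays(-400)
<< 1913-12-11
>> untilx(1914-11-10)
<< 334
>> untilx(1914-03-30)
<< 109
>> listout(/)
<< [jubrapul/, moze, plotrila]

Answer: [jubrapul/, moze, plotrila]


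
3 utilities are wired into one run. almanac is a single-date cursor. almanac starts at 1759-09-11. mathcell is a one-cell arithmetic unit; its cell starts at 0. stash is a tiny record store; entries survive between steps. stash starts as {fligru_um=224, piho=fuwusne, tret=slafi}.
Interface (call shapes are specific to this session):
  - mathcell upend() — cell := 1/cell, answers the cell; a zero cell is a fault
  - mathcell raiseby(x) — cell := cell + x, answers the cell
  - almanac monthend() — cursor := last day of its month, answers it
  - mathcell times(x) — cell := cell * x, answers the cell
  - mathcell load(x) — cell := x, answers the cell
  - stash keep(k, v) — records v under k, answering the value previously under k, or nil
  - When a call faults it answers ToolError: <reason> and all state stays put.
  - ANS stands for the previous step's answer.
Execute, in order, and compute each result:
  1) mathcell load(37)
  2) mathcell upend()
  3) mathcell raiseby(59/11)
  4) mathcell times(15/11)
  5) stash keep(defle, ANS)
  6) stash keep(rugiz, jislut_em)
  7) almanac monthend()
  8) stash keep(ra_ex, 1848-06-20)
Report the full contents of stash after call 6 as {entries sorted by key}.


Answer: {defle=32910/4477, fligru_um=224, piho=fuwusne, rugiz=jislut_em, tret=slafi}

Derivation:
Do: mathcell load[x→37]
See: 37
Do: mathcell upend[]
See: 1/37
Do: mathcell raiseby[x→59/11]
See: 2194/407
Do: mathcell times[x→15/11]
See: 32910/4477
Do: stash keep[k→defle; v→ANS]
See: nil
Do: stash keep[k→rugiz; v→jislut_em]
See: nil
Do: almanac monthend[]
See: 1759-09-30
Do: stash keep[k→ra_ex; v→1848-06-20]
See: nil


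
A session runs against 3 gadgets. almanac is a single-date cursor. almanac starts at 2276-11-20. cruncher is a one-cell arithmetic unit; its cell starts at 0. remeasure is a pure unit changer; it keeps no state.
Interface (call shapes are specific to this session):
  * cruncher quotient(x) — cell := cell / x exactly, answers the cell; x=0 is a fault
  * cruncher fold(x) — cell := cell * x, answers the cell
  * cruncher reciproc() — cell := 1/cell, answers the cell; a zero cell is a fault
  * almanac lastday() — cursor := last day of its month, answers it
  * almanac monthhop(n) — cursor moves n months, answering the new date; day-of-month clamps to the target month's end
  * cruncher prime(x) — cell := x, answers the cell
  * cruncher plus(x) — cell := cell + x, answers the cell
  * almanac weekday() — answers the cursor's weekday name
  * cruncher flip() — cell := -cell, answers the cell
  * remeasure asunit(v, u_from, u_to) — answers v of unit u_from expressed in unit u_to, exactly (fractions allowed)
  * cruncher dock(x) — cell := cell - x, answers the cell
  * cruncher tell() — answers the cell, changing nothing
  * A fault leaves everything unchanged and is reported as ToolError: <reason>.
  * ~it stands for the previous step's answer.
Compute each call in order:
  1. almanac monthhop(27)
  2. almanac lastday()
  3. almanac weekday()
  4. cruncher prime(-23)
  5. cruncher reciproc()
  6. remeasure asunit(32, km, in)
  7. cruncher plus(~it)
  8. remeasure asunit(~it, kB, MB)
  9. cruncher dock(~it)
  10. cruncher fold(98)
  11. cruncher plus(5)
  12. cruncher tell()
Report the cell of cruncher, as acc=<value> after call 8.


Now I run almanac monthhop with n='27': 2279-02-20.
Then almanac lastday, and get 2279-02-28.
Now I run almanac weekday, yielding Friday.
Invoking cruncher prime with x='-23', and get -23.
Using cruncher reciproc(), — result: -1/23.
I try remeasure asunit with v='32', u_from='km', u_to='in', — result: 160000000/127.
I invoke cruncher plus with x='~it', which returns 3679999873/2921.
Using remeasure asunit with v='~it', u_from='kB', u_to='MB', — result: 3679999873/2921000.
I invoke cruncher dock with x='~it', — result: 3676319873127/2921000.
Invoking cruncher fold with x='98', and get 180139673783223/1460500.
I try cruncher plus with x='5': 180139681085723/1460500.
I run cruncher tell, and observe 180139681085723/1460500.

Answer: acc=3679999873/2921


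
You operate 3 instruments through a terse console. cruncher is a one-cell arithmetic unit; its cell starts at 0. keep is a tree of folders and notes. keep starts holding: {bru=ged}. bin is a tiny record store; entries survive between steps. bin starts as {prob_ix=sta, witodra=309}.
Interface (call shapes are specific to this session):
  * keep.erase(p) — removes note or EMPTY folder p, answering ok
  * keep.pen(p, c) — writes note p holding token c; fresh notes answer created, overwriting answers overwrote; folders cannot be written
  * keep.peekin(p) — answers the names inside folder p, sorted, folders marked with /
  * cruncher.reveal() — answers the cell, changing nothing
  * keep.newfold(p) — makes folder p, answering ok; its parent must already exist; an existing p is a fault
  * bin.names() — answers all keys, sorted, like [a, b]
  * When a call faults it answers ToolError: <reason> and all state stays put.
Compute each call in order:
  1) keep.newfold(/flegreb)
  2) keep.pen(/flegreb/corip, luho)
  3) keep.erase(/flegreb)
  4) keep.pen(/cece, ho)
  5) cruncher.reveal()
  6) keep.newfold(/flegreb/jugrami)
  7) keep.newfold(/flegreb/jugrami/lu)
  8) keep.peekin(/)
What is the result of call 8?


I call keep.newfold passing p=/flegreb, yielding ok.
Then keep.pen passing p=/flegreb/corip, c=luho, yielding created.
Now I run keep.erase passing p=/flegreb, which returns ToolError: not empty.
I invoke keep.pen passing p=/cece, c=ho, and see created.
Invoking cruncher.reveal(), and observe 0.
I call keep.newfold passing p=/flegreb/jugrami, and see ok.
I call keep.newfold passing p=/flegreb/jugrami/lu, and observe ok.
I call keep.peekin passing p=/: [bru, cece, flegreb/].

Answer: [bru, cece, flegreb/]


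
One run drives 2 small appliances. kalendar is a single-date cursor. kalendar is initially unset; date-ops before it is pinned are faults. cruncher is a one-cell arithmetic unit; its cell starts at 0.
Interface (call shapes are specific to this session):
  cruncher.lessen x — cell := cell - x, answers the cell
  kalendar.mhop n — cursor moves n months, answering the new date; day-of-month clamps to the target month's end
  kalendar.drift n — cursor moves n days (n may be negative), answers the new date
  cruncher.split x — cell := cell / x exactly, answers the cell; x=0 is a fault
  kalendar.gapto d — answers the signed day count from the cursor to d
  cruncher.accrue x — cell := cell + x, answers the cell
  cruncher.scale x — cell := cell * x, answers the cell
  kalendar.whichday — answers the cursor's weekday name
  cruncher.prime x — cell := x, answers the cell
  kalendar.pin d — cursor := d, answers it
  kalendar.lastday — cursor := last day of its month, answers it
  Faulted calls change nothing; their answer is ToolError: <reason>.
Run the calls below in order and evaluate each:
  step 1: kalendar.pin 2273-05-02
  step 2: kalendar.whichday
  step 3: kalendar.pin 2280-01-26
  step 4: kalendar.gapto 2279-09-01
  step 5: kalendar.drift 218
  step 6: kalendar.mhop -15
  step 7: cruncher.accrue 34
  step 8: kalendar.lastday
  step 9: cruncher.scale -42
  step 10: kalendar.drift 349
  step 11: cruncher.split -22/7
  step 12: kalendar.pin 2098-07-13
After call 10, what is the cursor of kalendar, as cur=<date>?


! 1. kalendar.pin(d: 2273-05-02) -> 2273-05-02
! 2. kalendar.whichday() -> Friday
! 3. kalendar.pin(d: 2280-01-26) -> 2280-01-26
! 4. kalendar.gapto(d: 2279-09-01) -> -147
! 5. kalendar.drift(n: 218) -> 2280-08-31
! 6. kalendar.mhop(n: -15) -> 2279-05-31
! 7. cruncher.accrue(x: 34) -> 34
! 8. kalendar.lastday() -> 2279-05-31
! 9. cruncher.scale(x: -42) -> -1428
! 10. kalendar.drift(n: 349) -> 2280-05-14
! 11. cruncher.split(x: -22/7) -> 4998/11
! 12. kalendar.pin(d: 2098-07-13) -> 2098-07-13

Answer: cur=2280-05-14


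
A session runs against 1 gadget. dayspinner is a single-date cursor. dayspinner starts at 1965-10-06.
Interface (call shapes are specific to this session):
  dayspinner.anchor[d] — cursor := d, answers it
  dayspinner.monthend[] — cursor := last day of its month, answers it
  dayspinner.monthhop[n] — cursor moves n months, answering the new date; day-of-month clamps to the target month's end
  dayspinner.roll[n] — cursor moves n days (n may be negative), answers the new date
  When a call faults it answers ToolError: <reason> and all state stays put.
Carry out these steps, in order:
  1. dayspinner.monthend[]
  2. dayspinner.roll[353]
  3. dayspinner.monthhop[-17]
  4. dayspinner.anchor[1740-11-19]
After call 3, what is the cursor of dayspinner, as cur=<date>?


CALL dayspinner.monthend[]
RET  1965-10-31
CALL dayspinner.roll[n→353]
RET  1966-10-19
CALL dayspinner.monthhop[n→-17]
RET  1965-05-19
CALL dayspinner.anchor[d→1740-11-19]
RET  1740-11-19

Answer: cur=1965-05-19


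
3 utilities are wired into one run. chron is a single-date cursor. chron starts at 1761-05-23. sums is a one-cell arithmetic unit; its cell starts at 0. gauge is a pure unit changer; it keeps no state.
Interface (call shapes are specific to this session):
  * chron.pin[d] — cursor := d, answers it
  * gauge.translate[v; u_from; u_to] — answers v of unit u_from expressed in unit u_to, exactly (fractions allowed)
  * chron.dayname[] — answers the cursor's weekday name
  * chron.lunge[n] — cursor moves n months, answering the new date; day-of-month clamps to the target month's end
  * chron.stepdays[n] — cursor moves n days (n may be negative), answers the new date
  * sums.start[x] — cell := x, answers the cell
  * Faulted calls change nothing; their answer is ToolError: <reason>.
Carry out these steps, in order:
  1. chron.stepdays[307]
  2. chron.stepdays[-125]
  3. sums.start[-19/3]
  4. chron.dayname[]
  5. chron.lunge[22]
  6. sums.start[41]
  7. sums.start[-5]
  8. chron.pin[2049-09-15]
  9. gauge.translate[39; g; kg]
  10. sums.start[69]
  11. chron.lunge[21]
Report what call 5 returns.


$ chron.stepdays 307
  1762-03-26
$ chron.stepdays -125
  1761-11-21
$ sums.start -19/3
  -19/3
$ chron.dayname
  Saturday
$ chron.lunge 22
  1763-09-21
$ sums.start 41
  41
$ sums.start -5
  -5
$ chron.pin 2049-09-15
  2049-09-15
$ gauge.translate 39 g kg
  39/1000
$ sums.start 69
  69
$ chron.lunge 21
  2051-06-15

Answer: 1763-09-21


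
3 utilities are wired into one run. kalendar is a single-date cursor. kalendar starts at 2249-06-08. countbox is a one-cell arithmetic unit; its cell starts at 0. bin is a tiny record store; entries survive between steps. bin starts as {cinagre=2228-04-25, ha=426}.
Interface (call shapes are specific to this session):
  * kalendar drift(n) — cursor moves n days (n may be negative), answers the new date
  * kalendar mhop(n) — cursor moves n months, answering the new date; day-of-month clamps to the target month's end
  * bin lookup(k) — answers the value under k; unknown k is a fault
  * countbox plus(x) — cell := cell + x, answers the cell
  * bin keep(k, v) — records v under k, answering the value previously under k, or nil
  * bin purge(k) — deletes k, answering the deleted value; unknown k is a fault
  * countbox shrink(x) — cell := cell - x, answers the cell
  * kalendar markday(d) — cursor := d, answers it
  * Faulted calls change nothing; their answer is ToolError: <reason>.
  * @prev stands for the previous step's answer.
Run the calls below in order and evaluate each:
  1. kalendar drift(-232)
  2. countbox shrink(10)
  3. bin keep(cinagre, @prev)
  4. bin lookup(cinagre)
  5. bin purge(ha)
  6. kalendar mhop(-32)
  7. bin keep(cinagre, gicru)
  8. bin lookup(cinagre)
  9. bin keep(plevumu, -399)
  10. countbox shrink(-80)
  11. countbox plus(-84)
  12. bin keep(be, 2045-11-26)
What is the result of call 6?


[in] kalendar drift n→-232
:: 2248-10-19
[in] countbox shrink x→10
:: -10
[in] bin keep k→cinagre v→@prev
:: 2228-04-25
[in] bin lookup k→cinagre
:: -10
[in] bin purge k→ha
:: 426
[in] kalendar mhop n→-32
:: 2246-02-19
[in] bin keep k→cinagre v→gicru
:: -10
[in] bin lookup k→cinagre
:: gicru
[in] bin keep k→plevumu v→-399
:: nil
[in] countbox shrink x→-80
:: 70
[in] countbox plus x→-84
:: -14
[in] bin keep k→be v→2045-11-26
:: nil

Answer: 2246-02-19


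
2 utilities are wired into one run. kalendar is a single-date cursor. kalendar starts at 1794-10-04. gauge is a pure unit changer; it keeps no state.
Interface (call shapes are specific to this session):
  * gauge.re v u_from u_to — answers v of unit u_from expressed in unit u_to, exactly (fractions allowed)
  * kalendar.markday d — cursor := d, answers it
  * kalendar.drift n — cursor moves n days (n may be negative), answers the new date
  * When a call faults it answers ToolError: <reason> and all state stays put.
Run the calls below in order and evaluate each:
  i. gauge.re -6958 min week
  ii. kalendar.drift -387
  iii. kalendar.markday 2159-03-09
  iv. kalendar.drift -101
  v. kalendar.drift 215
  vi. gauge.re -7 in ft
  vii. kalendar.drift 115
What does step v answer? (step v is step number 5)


! gauge.re(v→-6958, u_from→min, u_to→week) == -497/720
! kalendar.drift(n→-387) == 1793-09-12
! kalendar.markday(d→2159-03-09) == 2159-03-09
! kalendar.drift(n→-101) == 2158-11-28
! kalendar.drift(n→215) == 2159-07-01
! gauge.re(v→-7, u_from→in, u_to→ft) == -7/12
! kalendar.drift(n→115) == 2159-10-24

Answer: 2159-07-01


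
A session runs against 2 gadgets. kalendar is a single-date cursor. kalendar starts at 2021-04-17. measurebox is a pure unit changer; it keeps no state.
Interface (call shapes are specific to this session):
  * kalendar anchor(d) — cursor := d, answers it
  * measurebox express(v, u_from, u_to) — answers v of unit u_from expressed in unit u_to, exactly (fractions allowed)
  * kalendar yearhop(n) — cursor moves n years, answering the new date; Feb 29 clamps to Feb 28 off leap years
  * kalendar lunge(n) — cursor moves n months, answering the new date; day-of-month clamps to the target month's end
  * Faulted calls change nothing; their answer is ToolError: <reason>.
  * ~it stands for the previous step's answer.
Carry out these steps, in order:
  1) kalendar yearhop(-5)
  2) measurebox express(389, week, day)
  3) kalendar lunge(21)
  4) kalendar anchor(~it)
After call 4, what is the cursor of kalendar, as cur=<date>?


Answer: cur=2018-01-17

Derivation:
! 1. kalendar yearhop(n: -5) == 2016-04-17
! 2. measurebox express(v: 389, u_from: week, u_to: day) == 2723
! 3. kalendar lunge(n: 21) == 2018-01-17
! 4. kalendar anchor(d: ~it) == 2018-01-17


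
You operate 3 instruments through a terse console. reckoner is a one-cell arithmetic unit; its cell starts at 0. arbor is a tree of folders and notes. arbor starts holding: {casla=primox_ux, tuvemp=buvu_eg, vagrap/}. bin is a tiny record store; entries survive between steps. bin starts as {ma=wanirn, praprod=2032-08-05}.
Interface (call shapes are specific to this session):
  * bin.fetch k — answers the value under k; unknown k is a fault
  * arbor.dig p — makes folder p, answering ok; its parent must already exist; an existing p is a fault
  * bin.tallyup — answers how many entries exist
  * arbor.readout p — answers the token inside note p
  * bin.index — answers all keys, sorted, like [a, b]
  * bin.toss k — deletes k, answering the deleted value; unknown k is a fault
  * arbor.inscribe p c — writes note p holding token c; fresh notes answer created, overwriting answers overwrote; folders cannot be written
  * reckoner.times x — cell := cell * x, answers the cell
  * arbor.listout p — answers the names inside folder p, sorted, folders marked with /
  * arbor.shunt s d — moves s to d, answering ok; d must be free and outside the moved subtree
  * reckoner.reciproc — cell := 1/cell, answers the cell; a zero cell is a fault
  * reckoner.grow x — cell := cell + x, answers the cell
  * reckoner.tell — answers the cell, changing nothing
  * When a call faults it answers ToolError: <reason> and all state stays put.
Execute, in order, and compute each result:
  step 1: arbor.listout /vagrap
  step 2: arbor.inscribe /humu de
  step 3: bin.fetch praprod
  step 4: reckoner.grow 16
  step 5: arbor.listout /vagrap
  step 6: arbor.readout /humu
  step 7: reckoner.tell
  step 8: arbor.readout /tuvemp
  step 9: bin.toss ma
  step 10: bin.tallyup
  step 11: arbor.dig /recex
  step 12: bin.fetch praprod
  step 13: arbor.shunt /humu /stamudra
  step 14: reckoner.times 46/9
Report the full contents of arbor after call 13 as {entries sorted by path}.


# 1. arbor.listout(p='/vagrap') => []
# 2. arbor.inscribe(p='/humu', c='de') => created
# 3. bin.fetch(k='praprod') => 2032-08-05
# 4. reckoner.grow(x='16') => 16
# 5. arbor.listout(p='/vagrap') => []
# 6. arbor.readout(p='/humu') => de
# 7. reckoner.tell() => 16
# 8. arbor.readout(p='/tuvemp') => buvu_eg
# 9. bin.toss(k='ma') => wanirn
# 10. bin.tallyup() => 1
# 11. arbor.dig(p='/recex') => ok
# 12. bin.fetch(k='praprod') => 2032-08-05
# 13. arbor.shunt(s='/humu', d='/stamudra') => ok
# 14. reckoner.times(x='46/9') => 736/9

Answer: {casla=primox_ux, recex/, stamudra=de, tuvemp=buvu_eg, vagrap/}


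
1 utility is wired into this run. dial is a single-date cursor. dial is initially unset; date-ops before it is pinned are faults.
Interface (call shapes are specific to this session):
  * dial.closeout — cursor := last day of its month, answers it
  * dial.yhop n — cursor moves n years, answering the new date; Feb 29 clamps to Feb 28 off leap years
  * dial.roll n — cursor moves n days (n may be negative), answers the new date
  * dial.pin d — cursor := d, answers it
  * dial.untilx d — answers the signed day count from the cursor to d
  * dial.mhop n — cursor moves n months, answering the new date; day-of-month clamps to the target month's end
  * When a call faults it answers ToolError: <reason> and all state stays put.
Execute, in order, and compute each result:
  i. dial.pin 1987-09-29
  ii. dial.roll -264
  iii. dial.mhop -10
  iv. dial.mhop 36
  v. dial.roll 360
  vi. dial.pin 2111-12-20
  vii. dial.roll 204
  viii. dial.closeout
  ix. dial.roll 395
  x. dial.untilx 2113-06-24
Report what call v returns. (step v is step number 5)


Answer: 1990-03-03

Derivation:
CALL pin[d='1987-09-29']
RET  1987-09-29
CALL roll[n='-264']
RET  1987-01-08
CALL mhop[n='-10']
RET  1986-03-08
CALL mhop[n='36']
RET  1989-03-08
CALL roll[n='360']
RET  1990-03-03
CALL pin[d='2111-12-20']
RET  2111-12-20
CALL roll[n='204']
RET  2112-07-11
CALL closeout[]
RET  2112-07-31
CALL roll[n='395']
RET  2113-08-30
CALL untilx[d='2113-06-24']
RET  -67


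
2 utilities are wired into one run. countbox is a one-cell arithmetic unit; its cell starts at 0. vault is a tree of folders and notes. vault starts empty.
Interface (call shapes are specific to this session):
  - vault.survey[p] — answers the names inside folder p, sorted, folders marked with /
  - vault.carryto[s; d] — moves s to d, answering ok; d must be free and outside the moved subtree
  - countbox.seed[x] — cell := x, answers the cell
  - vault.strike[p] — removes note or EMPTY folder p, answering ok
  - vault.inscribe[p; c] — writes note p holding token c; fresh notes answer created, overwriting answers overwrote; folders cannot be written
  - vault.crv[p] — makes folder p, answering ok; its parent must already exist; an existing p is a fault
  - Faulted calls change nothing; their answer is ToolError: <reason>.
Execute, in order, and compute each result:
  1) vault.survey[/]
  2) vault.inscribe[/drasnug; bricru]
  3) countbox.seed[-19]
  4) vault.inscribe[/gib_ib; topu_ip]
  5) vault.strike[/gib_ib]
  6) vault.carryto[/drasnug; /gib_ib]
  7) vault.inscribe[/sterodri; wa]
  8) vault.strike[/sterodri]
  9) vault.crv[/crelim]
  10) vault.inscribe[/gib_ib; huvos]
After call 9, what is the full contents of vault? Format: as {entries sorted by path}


I run vault.survey on p: /, and observe [].
I invoke vault.inscribe on p: /drasnug, c: bricru, and observe created.
Now I run countbox.seed on x: -19, and see -19.
Then vault.inscribe on p: /gib_ib, c: topu_ip, yielding created.
Now I run vault.strike on p: /gib_ib: ok.
I run vault.carryto on s: /drasnug, d: /gib_ib: ok.
I use vault.inscribe on p: /sterodri, c: wa, yielding created.
I invoke vault.strike on p: /sterodri: ok.
I use vault.crv on p: /crelim, → ok.
I call vault.inscribe on p: /gib_ib, c: huvos, → overwrote.

Answer: {crelim/, gib_ib=bricru}


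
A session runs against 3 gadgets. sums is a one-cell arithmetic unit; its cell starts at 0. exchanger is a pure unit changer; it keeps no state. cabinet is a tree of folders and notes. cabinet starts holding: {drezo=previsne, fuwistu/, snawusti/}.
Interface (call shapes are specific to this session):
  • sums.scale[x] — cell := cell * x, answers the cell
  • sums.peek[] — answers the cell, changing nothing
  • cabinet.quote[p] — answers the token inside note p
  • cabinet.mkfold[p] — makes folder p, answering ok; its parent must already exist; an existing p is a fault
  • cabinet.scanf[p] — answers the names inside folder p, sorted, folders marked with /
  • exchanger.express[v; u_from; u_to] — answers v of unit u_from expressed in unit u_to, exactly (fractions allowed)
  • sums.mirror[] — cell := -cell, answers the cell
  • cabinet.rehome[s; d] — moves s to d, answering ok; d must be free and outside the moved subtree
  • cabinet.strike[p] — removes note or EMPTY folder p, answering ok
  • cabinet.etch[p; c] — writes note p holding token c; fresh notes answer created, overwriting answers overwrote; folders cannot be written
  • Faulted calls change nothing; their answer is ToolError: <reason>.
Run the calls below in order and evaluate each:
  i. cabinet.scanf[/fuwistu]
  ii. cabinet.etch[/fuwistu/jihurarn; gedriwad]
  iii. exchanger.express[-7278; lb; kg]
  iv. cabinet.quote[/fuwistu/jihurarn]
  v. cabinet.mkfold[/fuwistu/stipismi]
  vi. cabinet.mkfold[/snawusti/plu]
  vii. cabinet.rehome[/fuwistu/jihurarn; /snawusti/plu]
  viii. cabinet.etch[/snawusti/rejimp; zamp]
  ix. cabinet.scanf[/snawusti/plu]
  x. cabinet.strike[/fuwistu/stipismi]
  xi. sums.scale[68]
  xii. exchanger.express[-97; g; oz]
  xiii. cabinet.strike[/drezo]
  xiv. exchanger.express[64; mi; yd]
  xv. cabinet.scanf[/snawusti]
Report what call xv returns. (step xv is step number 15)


Answer: [plu/, rejimp]

Derivation:
> cabinet.scanf p=/fuwistu
  []
> cabinet.etch p=/fuwistu/jihurarn c=gedriwad
  created
> exchanger.express v=-7278 u_from=lb u_to=kg
  -165062263443/50000000
> cabinet.quote p=/fuwistu/jihurarn
  gedriwad
> cabinet.mkfold p=/fuwistu/stipismi
  ok
> cabinet.mkfold p=/snawusti/plu
  ok
> cabinet.rehome s=/fuwistu/jihurarn d=/snawusti/plu
  ToolError: exists
> cabinet.etch p=/snawusti/rejimp c=zamp
  created
> cabinet.scanf p=/snawusti/plu
  []
> cabinet.strike p=/fuwistu/stipismi
  ok
> sums.scale x=68
  0
> exchanger.express v=-97 u_from=g u_to=oz
  -1600000/467621
> cabinet.strike p=/drezo
  ok
> exchanger.express v=64 u_from=mi u_to=yd
  112640
> cabinet.scanf p=/snawusti
  [plu/, rejimp]


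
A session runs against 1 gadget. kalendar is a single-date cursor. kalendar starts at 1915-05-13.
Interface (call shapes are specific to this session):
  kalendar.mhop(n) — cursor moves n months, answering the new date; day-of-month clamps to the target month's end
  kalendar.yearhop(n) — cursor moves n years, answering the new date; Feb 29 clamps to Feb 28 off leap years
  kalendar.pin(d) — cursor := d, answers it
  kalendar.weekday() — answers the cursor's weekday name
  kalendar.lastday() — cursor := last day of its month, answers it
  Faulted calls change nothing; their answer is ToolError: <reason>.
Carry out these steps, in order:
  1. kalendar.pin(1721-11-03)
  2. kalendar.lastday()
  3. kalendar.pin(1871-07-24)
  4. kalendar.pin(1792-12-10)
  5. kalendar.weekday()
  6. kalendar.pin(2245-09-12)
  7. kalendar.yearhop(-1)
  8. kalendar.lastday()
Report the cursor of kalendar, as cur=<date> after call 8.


[in] kalendar.pin d: 1721-11-03
[out] 1721-11-03
[in] kalendar.lastday
[out] 1721-11-30
[in] kalendar.pin d: 1871-07-24
[out] 1871-07-24
[in] kalendar.pin d: 1792-12-10
[out] 1792-12-10
[in] kalendar.weekday
[out] Monday
[in] kalendar.pin d: 2245-09-12
[out] 2245-09-12
[in] kalendar.yearhop n: -1
[out] 2244-09-12
[in] kalendar.lastday
[out] 2244-09-30

Answer: cur=2244-09-30


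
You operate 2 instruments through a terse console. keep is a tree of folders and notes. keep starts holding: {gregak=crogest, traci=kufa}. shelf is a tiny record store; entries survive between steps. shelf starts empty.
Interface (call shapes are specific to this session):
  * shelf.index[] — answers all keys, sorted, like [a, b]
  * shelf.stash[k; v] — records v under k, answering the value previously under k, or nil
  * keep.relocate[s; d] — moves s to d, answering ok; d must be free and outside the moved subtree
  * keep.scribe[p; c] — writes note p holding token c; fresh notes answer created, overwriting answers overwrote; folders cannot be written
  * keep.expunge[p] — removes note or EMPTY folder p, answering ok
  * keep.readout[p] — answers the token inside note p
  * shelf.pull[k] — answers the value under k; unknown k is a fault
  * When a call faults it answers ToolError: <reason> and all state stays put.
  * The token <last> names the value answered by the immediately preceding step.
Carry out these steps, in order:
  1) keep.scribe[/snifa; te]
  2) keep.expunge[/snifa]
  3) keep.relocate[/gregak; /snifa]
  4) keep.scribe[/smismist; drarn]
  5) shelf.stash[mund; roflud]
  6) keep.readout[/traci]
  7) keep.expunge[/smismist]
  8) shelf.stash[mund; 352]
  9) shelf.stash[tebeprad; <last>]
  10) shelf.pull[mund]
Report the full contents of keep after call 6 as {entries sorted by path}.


> keep.scribe p='/snifa' c='te'
  created
> keep.expunge p='/snifa'
  ok
> keep.relocate s='/gregak' d='/snifa'
  ok
> keep.scribe p='/smismist' c='drarn'
  created
> shelf.stash k='mund' v='roflud'
  nil
> keep.readout p='/traci'
  kufa
> keep.expunge p='/smismist'
  ok
> shelf.stash k='mund' v='352'
  roflud
> shelf.stash k='tebeprad' v='<last>'
  nil
> shelf.pull k='mund'
  352

Answer: {smismist=drarn, snifa=crogest, traci=kufa}


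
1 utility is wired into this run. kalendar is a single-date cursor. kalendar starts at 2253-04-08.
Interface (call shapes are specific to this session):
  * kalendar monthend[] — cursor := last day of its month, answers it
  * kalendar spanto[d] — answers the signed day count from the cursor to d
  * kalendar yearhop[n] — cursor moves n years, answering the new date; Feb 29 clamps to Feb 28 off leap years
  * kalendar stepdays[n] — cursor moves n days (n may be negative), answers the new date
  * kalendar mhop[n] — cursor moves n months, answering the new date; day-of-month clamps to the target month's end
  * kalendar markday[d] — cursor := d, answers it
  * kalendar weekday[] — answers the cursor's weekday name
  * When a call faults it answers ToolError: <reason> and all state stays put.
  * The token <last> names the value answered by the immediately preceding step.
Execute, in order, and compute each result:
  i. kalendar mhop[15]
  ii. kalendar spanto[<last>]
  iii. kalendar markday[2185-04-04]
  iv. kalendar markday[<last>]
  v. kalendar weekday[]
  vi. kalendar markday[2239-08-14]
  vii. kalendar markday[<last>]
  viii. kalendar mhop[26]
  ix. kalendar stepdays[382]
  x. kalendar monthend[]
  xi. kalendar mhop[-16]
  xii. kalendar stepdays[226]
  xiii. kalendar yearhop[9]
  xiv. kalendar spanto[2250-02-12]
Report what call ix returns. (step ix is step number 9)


Answer: 2242-10-31

Derivation:
Act: kalendar mhop[n=15]
Obs: 2254-07-08
Act: kalendar spanto[d=<last>]
Obs: 0
Act: kalendar markday[d=2185-04-04]
Obs: 2185-04-04
Act: kalendar markday[d=<last>]
Obs: 2185-04-04
Act: kalendar weekday[]
Obs: Monday
Act: kalendar markday[d=2239-08-14]
Obs: 2239-08-14
Act: kalendar markday[d=<last>]
Obs: 2239-08-14
Act: kalendar mhop[n=26]
Obs: 2241-10-14
Act: kalendar stepdays[n=382]
Obs: 2242-10-31
Act: kalendar monthend[]
Obs: 2242-10-31
Act: kalendar mhop[n=-16]
Obs: 2241-06-30
Act: kalendar stepdays[n=226]
Obs: 2242-02-11
Act: kalendar yearhop[n=9]
Obs: 2251-02-11
Act: kalendar spanto[d=2250-02-12]
Obs: -364


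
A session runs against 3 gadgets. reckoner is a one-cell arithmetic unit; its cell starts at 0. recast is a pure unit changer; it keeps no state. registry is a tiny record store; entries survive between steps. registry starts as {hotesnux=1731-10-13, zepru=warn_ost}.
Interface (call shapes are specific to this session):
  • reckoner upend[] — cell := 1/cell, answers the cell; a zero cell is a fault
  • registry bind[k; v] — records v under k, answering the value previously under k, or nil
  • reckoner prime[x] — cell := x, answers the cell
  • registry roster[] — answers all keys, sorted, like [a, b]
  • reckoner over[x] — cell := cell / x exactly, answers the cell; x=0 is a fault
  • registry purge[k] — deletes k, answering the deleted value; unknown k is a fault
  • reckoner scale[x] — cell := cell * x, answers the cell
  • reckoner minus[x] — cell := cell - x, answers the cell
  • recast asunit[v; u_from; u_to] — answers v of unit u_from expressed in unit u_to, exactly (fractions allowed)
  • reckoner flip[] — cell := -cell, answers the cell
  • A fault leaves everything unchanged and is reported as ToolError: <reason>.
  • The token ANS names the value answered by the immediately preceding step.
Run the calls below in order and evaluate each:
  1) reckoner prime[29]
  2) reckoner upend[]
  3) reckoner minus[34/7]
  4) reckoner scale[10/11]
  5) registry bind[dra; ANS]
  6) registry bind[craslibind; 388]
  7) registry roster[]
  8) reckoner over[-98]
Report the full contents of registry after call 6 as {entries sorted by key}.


CALL reckoner prime[29]
RET  29
CALL reckoner upend[]
RET  1/29
CALL reckoner minus[34/7]
RET  -979/203
CALL reckoner scale[10/11]
RET  -890/203
CALL registry bind[dra; ANS]
RET  nil
CALL registry bind[craslibind; 388]
RET  nil
CALL registry roster[]
RET  [craslibind, dra, hotesnux, zepru]
CALL reckoner over[-98]
RET  445/9947

Answer: {craslibind=388, dra=-890/203, hotesnux=1731-10-13, zepru=warn_ost}


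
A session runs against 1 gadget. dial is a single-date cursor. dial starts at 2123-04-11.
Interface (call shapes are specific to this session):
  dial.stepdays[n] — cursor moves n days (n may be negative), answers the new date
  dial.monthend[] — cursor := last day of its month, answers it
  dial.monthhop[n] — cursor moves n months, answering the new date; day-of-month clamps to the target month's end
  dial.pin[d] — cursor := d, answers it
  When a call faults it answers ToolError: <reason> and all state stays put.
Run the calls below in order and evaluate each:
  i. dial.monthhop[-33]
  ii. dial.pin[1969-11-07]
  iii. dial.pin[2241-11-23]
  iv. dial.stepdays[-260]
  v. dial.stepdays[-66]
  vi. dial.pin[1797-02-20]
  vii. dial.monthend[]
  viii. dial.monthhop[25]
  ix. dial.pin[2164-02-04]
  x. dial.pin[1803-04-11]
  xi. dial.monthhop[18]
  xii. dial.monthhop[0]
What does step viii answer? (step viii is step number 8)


! 1. monthhop(n=-33) => 2120-07-11
! 2. pin(d=1969-11-07) => 1969-11-07
! 3. pin(d=2241-11-23) => 2241-11-23
! 4. stepdays(n=-260) => 2241-03-08
! 5. stepdays(n=-66) => 2241-01-01
! 6. pin(d=1797-02-20) => 1797-02-20
! 7. monthend() => 1797-02-28
! 8. monthhop(n=25) => 1799-03-28
! 9. pin(d=2164-02-04) => 2164-02-04
! 10. pin(d=1803-04-11) => 1803-04-11
! 11. monthhop(n=18) => 1804-10-11
! 12. monthhop(n=0) => 1804-10-11

Answer: 1799-03-28


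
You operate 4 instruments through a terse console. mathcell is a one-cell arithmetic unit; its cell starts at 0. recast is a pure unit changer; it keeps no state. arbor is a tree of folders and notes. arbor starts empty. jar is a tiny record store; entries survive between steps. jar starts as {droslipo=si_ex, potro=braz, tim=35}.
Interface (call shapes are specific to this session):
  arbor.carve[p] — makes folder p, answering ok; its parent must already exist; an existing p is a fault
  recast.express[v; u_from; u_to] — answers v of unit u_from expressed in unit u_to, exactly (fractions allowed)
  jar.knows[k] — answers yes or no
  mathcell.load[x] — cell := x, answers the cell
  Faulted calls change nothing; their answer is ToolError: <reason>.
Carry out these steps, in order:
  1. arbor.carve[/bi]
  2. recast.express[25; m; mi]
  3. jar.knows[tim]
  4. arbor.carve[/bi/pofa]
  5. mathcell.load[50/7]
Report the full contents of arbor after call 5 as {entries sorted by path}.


% carve p=/bi
[out] ok
% express v=25 u_from=m u_to=mi
[out] 3125/201168
% knows k=tim
[out] yes
% carve p=/bi/pofa
[out] ok
% load x=50/7
[out] 50/7

Answer: {bi/, bi/pofa/}


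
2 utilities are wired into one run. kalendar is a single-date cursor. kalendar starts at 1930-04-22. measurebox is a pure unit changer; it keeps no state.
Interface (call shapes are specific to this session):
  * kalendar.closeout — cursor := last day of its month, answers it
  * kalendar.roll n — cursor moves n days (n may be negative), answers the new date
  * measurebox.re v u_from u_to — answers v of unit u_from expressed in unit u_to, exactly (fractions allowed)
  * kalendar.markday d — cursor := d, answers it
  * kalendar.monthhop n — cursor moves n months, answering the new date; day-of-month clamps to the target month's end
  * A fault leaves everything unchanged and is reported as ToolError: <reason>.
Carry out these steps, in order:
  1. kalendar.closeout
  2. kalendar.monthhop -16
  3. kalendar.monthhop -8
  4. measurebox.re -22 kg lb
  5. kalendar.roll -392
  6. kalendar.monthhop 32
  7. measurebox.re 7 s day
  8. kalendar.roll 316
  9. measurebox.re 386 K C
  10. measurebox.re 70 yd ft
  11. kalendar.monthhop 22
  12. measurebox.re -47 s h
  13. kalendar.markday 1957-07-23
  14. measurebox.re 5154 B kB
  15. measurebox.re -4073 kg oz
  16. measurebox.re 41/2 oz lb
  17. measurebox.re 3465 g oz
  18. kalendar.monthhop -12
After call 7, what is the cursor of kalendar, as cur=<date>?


==> closeout()
<== 1930-04-30
==> monthhop(n='-16')
<== 1928-12-30
==> monthhop(n='-8')
<== 1928-04-30
==> re(v='-22', u_from='kg', u_to='lb')
<== -200000000/4123567
==> roll(n='-392')
<== 1927-04-04
==> monthhop(n='32')
<== 1929-12-04
==> re(v='7', u_from='s', u_to='day')
<== 7/86400
==> roll(n='316')
<== 1930-10-16
==> re(v='386', u_from='K', u_to='C')
<== 2257/20
==> re(v='70', u_from='yd', u_to='ft')
<== 210
==> monthhop(n='22')
<== 1932-08-16
==> re(v='-47', u_from='s', u_to='h')
<== -47/3600
==> markday(d='1957-07-23')
<== 1957-07-23
==> re(v='5154', u_from='B', u_to='kB')
<== 2577/500
==> re(v='-4073', u_from='kg', u_to='oz')
<== -6516800000000/45359237
==> re(v='41/2', u_from='oz', u_to='lb')
<== 41/32
==> re(v='3465', u_from='g', u_to='oz')
<== 72000000/589081
==> monthhop(n='-12')
<== 1956-07-23

Answer: cur=1929-12-04
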